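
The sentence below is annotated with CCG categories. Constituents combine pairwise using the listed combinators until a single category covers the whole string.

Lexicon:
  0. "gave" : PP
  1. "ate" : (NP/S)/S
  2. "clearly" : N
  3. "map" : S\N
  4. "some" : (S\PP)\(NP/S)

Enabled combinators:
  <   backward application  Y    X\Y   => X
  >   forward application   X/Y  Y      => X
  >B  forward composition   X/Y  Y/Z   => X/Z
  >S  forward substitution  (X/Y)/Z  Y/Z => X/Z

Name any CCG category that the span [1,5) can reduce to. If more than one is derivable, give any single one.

S\PP

[0,5] S   <
  [0,1] "gave" : PP
  [1,5] S\PP   <
    [1,4] NP/S   >
      [1,2] "ate" : (NP/S)/S
      [2,4] S   <
        [2,3] "clearly" : N
        [3,4] "map" : S\N
    [4,5] "some" : (S\PP)\(NP/S)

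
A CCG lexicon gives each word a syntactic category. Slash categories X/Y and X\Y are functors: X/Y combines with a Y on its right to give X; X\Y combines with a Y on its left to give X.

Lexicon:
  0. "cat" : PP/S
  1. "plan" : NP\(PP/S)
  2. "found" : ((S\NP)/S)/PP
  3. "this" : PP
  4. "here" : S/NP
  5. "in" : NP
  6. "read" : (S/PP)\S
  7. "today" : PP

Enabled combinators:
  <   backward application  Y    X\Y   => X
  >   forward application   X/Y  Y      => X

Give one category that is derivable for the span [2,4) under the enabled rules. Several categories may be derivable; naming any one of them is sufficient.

[0,8] S   <
  [0,2] NP   <
    [0,1] "cat" : PP/S
    [1,2] "plan" : NP\(PP/S)
  [2,8] S\NP   >
    [2,4] (S\NP)/S   >
      [2,3] "found" : ((S\NP)/S)/PP
      [3,4] "this" : PP
    [4,8] S   >
      [4,7] S/PP   <
        [4,6] S   >
          [4,5] "here" : S/NP
          [5,6] "in" : NP
        [6,7] "read" : (S/PP)\S
      [7,8] "today" : PP

(S\NP)/S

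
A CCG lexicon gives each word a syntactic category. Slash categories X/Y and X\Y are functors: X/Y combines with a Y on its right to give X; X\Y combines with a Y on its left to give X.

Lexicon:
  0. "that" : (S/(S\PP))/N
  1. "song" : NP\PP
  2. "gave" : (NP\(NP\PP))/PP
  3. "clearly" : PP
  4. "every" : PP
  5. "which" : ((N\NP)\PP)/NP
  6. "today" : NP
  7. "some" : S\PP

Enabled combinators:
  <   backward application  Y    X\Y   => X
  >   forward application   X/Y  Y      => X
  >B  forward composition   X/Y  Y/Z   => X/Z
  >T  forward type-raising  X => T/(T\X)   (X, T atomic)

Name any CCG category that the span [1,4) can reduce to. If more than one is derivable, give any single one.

[0,8] S   >
  [0,7] S/(S\PP)   >
    [0,1] "that" : (S/(S\PP))/N
    [1,7] N   <
      [1,4] NP   <
        [1,2] "song" : NP\PP
        [2,4] NP\(NP\PP)   >
          [2,3] "gave" : (NP\(NP\PP))/PP
          [3,4] "clearly" : PP
      [4,7] N\NP   <
        [4,5] "every" : PP
        [5,7] (N\NP)\PP   >
          [5,6] "which" : ((N\NP)\PP)/NP
          [6,7] "today" : NP
  [7,8] "some" : S\PP

NP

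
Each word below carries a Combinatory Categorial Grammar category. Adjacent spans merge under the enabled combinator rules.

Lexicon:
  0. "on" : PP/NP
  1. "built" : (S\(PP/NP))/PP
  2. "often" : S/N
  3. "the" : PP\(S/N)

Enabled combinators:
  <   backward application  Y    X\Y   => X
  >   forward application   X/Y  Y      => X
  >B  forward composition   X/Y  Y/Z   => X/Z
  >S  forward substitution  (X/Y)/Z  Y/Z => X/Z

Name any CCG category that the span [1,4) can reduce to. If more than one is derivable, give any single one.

S\(PP/NP)

[0,4] S   <
  [0,1] "on" : PP/NP
  [1,4] S\(PP/NP)   >
    [1,2] "built" : (S\(PP/NP))/PP
    [2,4] PP   <
      [2,3] "often" : S/N
      [3,4] "the" : PP\(S/N)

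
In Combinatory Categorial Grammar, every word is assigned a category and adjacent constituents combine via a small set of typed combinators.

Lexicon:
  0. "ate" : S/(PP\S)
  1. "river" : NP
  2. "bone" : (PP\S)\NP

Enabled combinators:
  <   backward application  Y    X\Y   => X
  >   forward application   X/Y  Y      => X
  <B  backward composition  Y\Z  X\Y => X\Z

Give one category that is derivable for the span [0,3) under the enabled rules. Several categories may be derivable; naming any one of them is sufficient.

[0,3] S   >
  [0,1] "ate" : S/(PP\S)
  [1,3] PP\S   <
    [1,2] "river" : NP
    [2,3] "bone" : (PP\S)\NP

S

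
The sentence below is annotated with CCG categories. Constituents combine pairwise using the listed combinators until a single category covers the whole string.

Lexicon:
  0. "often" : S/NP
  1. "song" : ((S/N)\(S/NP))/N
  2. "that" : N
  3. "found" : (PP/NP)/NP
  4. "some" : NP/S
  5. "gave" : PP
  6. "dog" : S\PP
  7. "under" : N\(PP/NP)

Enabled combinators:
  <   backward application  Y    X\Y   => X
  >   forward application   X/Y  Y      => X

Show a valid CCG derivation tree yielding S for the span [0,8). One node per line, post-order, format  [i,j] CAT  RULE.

[0,1] S/NP  lex  "often"
[1,2] ((S/N)\(S/NP))/N  lex  "song"
[2,3] N  lex  "that"
[1,3] (S/N)\(S/NP)  >  k=2
[0,3] S/N  <  k=1
[3,4] (PP/NP)/NP  lex  "found"
[4,5] NP/S  lex  "some"
[5,6] PP  lex  "gave"
[6,7] S\PP  lex  "dog"
[5,7] S  <  k=6
[4,7] NP  >  k=5
[3,7] PP/NP  >  k=4
[7,8] N\(PP/NP)  lex  "under"
[3,8] N  <  k=7
[0,8] S  >  k=3

[0,8] S   >
  [0,3] S/N   <
    [0,1] "often" : S/NP
    [1,3] (S/N)\(S/NP)   >
      [1,2] "song" : ((S/N)\(S/NP))/N
      [2,3] "that" : N
  [3,8] N   <
    [3,7] PP/NP   >
      [3,4] "found" : (PP/NP)/NP
      [4,7] NP   >
        [4,5] "some" : NP/S
        [5,7] S   <
          [5,6] "gave" : PP
          [6,7] "dog" : S\PP
    [7,8] "under" : N\(PP/NP)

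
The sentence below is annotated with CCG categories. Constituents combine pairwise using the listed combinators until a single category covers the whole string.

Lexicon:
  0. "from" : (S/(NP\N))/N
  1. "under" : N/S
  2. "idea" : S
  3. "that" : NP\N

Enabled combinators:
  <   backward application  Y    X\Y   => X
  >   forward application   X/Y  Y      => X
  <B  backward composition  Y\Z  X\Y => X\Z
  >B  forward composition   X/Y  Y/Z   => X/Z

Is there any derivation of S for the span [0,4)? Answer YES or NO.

YES

[0,4] S   >
  [0,3] S/(NP\N)   >
    [0,1] "from" : (S/(NP\N))/N
    [1,3] N   >
      [1,2] "under" : N/S
      [2,3] "idea" : S
  [3,4] "that" : NP\N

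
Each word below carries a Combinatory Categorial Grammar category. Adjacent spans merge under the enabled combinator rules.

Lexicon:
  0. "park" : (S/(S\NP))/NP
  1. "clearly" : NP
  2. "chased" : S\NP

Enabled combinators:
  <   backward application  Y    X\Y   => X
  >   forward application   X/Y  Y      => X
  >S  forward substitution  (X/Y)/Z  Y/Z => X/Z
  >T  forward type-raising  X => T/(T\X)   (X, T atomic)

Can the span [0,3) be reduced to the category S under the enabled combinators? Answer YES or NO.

[0,3] S   >
  [0,2] S/(S\NP)   >
    [0,1] "park" : (S/(S\NP))/NP
    [1,2] "clearly" : NP
  [2,3] "chased" : S\NP

YES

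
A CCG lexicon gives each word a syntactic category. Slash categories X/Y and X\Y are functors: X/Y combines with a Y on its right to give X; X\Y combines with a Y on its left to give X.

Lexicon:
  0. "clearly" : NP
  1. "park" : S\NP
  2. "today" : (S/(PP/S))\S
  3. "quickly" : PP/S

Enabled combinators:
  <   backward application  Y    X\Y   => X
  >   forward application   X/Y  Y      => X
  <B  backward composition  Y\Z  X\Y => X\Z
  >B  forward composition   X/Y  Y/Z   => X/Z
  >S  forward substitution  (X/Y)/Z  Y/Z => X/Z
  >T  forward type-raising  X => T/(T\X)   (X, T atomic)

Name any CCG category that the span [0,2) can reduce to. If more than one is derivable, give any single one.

[0,4] S   >
  [0,3] S/(PP/S)   <
    [0,2] S   >
      [0,1] S/(S\NP)   >T
        [0,1] "clearly" : NP
      [1,2] "park" : S\NP
    [2,3] "today" : (S/(PP/S))\S
  [3,4] "quickly" : PP/S

S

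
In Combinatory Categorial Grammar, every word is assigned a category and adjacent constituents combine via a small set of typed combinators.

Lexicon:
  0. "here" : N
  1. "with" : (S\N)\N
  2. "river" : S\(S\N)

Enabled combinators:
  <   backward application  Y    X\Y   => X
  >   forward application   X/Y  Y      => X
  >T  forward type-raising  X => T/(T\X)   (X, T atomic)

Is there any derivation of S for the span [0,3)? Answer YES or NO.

YES

[0,3] S   <
  [0,2] S\N   <
    [0,1] "here" : N
    [1,2] "with" : (S\N)\N
  [2,3] "river" : S\(S\N)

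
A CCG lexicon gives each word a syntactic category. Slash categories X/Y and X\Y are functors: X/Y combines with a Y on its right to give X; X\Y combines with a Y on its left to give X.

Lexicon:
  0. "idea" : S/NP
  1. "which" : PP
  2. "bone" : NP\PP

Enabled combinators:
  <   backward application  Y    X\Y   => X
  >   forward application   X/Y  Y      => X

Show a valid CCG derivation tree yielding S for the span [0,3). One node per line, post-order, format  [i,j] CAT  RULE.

[0,3] S   >
  [0,1] "idea" : S/NP
  [1,3] NP   <
    [1,2] "which" : PP
    [2,3] "bone" : NP\PP

[0,1] S/NP  lex  "idea"
[1,2] PP  lex  "which"
[2,3] NP\PP  lex  "bone"
[1,3] NP  <  k=2
[0,3] S  >  k=1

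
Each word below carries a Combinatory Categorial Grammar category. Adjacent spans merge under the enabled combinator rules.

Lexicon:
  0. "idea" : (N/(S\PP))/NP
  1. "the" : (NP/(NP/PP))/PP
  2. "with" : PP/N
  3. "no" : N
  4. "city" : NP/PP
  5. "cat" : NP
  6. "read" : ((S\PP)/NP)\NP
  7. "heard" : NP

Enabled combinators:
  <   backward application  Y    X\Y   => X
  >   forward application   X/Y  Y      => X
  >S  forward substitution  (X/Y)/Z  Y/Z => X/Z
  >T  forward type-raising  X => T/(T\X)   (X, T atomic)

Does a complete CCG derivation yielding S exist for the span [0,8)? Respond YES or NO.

(N/(S\PP))/NP (NP/(NP/PP))/PP PP/N N NP/PP NP ((S\PP)/NP)\NP NP
CKY chart[0,8] = {N, N/(N\N), NP/(NP\N), PP/(PP\N), S/(S\N)}; S ∉ chart

NO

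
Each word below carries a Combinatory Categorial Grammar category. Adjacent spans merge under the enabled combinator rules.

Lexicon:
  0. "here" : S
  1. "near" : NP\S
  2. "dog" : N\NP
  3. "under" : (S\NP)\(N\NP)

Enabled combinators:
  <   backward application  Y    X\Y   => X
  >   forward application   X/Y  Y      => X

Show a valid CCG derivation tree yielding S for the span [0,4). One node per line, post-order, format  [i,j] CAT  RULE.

[0,4] S   <
  [0,2] NP   <
    [0,1] "here" : S
    [1,2] "near" : NP\S
  [2,4] S\NP   <
    [2,3] "dog" : N\NP
    [3,4] "under" : (S\NP)\(N\NP)

[0,1] S  lex  "here"
[1,2] NP\S  lex  "near"
[0,2] NP  <  k=1
[2,3] N\NP  lex  "dog"
[3,4] (S\NP)\(N\NP)  lex  "under"
[2,4] S\NP  <  k=3
[0,4] S  <  k=2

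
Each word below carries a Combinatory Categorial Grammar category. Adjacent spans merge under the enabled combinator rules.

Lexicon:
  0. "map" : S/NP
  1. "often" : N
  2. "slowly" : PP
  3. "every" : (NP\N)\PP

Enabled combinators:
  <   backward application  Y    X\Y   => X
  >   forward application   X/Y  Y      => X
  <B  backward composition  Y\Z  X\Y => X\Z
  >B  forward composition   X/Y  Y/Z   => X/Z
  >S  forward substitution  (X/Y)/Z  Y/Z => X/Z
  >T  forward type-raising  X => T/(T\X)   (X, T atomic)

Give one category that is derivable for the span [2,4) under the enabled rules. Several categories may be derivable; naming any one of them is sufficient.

NP\N

[0,4] S   >
  [0,1] "map" : S/NP
  [1,4] NP   <
    [1,2] "often" : N
    [2,4] NP\N   <
      [2,3] "slowly" : PP
      [3,4] "every" : (NP\N)\PP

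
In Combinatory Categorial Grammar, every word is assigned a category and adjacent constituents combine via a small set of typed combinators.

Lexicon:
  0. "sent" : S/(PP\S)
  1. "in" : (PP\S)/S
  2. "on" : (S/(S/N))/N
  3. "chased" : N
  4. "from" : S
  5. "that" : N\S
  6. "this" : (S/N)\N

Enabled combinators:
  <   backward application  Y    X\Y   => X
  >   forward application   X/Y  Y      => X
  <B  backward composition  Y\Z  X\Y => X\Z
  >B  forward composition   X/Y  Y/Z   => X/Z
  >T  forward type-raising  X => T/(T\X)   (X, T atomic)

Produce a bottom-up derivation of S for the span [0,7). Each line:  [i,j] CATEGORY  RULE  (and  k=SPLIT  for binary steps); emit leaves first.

[0,7] S   >
  [0,1] "sent" : S/(PP\S)
  [1,7] PP\S   >
    [1,2] "in" : (PP\S)/S
    [2,7] S   >
      [2,4] S/(S/N)   >
        [2,3] "on" : (S/(S/N))/N
        [3,4] "chased" : N
      [4,7] S/N   <
        [4,6] N   >
          [4,5] N/(N\S)   >T
            [4,5] "from" : S
          [5,6] "that" : N\S
        [6,7] "this" : (S/N)\N

[0,1] S/(PP\S)  lex  "sent"
[1,2] (PP\S)/S  lex  "in"
[2,3] (S/(S/N))/N  lex  "on"
[3,4] N  lex  "chased"
[2,4] S/(S/N)  >  k=3
[4,5] S  lex  "from"
[4,5] N/(N\S)  >T
[5,6] N\S  lex  "that"
[4,6] N  >  k=5
[6,7] (S/N)\N  lex  "this"
[4,7] S/N  <  k=6
[2,7] S  >  k=4
[1,7] PP\S  >  k=2
[0,7] S  >  k=1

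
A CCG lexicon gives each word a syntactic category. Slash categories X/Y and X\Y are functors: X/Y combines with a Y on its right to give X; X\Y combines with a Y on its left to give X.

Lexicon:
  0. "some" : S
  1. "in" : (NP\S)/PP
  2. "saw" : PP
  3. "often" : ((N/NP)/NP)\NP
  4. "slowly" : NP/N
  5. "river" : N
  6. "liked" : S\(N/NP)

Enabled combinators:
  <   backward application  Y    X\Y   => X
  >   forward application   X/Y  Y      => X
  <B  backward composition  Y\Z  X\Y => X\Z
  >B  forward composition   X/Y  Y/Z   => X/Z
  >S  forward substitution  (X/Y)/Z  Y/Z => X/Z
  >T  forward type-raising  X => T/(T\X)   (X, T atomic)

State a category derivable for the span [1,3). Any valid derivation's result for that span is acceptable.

[0,7] S   <
  [0,6] N/NP   >
    [0,4] (N/NP)/NP   <
      [0,3] NP   <
        [0,1] "some" : S
        [1,3] NP\S   >
          [1,2] "in" : (NP\S)/PP
          [2,3] "saw" : PP
      [3,4] "often" : ((N/NP)/NP)\NP
    [4,6] NP   >
      [4,5] "slowly" : NP/N
      [5,6] "river" : N
  [6,7] "liked" : S\(N/NP)

NP\S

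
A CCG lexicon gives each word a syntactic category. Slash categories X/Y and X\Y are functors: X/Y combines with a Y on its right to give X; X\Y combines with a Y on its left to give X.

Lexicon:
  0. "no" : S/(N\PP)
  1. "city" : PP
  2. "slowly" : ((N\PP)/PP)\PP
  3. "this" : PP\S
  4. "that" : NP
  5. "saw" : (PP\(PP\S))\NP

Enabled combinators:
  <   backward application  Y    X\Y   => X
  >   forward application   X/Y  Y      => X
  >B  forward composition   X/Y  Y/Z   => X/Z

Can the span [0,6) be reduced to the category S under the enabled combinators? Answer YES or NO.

[0,6] S   >
  [0,3] S/PP   >B
    [0,1] "no" : S/(N\PP)
    [1,3] (N\PP)/PP   <
      [1,2] "city" : PP
      [2,3] "slowly" : ((N\PP)/PP)\PP
  [3,6] PP   <
    [3,4] "this" : PP\S
    [4,6] PP\(PP\S)   <
      [4,5] "that" : NP
      [5,6] "saw" : (PP\(PP\S))\NP

YES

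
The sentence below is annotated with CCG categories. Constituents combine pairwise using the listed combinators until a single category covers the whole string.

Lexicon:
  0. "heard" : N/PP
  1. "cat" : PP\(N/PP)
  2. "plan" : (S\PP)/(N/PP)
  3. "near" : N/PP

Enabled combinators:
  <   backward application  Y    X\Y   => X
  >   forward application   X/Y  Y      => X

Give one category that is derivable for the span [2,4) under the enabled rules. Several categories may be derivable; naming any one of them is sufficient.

[0,4] S   <
  [0,2] PP   <
    [0,1] "heard" : N/PP
    [1,2] "cat" : PP\(N/PP)
  [2,4] S\PP   >
    [2,3] "plan" : (S\PP)/(N/PP)
    [3,4] "near" : N/PP

S\PP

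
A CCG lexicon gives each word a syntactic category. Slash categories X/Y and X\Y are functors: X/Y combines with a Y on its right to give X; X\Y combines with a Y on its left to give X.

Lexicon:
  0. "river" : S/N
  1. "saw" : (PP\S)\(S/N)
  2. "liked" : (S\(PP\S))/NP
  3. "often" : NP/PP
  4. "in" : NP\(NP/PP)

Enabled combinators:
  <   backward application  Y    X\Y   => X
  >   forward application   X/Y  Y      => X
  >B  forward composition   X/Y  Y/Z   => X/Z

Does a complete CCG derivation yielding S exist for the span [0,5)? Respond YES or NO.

YES

[0,5] S   <
  [0,2] PP\S   <
    [0,1] "river" : S/N
    [1,2] "saw" : (PP\S)\(S/N)
  [2,5] S\(PP\S)   >
    [2,3] "liked" : (S\(PP\S))/NP
    [3,5] NP   <
      [3,4] "often" : NP/PP
      [4,5] "in" : NP\(NP/PP)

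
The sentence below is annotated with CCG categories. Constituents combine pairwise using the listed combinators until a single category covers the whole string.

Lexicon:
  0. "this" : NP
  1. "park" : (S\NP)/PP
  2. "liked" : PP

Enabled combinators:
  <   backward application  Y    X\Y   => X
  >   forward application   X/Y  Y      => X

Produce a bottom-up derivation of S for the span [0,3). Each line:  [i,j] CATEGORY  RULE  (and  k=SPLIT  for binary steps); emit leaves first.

[0,1] NP  lex  "this"
[1,2] (S\NP)/PP  lex  "park"
[2,3] PP  lex  "liked"
[1,3] S\NP  >  k=2
[0,3] S  <  k=1

[0,3] S   <
  [0,1] "this" : NP
  [1,3] S\NP   >
    [1,2] "park" : (S\NP)/PP
    [2,3] "liked" : PP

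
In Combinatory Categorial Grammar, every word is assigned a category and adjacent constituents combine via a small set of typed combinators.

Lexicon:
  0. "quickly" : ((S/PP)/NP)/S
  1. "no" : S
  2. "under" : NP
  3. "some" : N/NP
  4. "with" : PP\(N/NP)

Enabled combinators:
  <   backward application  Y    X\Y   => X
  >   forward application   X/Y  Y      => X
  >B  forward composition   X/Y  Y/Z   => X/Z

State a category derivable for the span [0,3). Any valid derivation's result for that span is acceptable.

S/PP

[0,5] S   >
  [0,3] S/PP   >
    [0,2] (S/PP)/NP   >
      [0,1] "quickly" : ((S/PP)/NP)/S
      [1,2] "no" : S
    [2,3] "under" : NP
  [3,5] PP   <
    [3,4] "some" : N/NP
    [4,5] "with" : PP\(N/NP)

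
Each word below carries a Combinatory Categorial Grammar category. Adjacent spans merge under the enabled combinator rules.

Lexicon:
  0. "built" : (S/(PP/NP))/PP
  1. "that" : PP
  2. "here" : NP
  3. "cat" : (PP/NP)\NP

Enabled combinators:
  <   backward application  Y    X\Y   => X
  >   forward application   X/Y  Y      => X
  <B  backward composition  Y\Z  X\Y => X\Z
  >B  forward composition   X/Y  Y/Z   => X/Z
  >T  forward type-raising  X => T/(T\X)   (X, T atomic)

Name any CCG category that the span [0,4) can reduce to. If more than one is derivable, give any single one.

S

[0,4] S   >
  [0,2] S/(PP/NP)   >
    [0,1] "built" : (S/(PP/NP))/PP
    [1,2] "that" : PP
  [2,4] PP/NP   <
    [2,3] "here" : NP
    [3,4] "cat" : (PP/NP)\NP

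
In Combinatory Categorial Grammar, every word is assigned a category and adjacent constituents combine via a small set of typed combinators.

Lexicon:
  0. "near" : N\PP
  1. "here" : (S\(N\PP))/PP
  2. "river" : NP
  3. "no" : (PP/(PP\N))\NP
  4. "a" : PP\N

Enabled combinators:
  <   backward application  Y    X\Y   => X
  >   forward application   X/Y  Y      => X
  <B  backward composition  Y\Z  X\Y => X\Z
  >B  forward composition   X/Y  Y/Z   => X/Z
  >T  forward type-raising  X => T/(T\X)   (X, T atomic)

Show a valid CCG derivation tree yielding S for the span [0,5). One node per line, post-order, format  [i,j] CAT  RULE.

[0,5] S   <
  [0,1] "near" : N\PP
  [1,5] S\(N\PP)   >
    [1,2] "here" : (S\(N\PP))/PP
    [2,5] PP   >
      [2,4] PP/(PP\N)   <
        [2,3] "river" : NP
        [3,4] "no" : (PP/(PP\N))\NP
      [4,5] "a" : PP\N

[0,1] N\PP  lex  "near"
[1,2] (S\(N\PP))/PP  lex  "here"
[2,3] NP  lex  "river"
[3,4] (PP/(PP\N))\NP  lex  "no"
[2,4] PP/(PP\N)  <  k=3
[4,5] PP\N  lex  "a"
[2,5] PP  >  k=4
[1,5] S\(N\PP)  >  k=2
[0,5] S  <  k=1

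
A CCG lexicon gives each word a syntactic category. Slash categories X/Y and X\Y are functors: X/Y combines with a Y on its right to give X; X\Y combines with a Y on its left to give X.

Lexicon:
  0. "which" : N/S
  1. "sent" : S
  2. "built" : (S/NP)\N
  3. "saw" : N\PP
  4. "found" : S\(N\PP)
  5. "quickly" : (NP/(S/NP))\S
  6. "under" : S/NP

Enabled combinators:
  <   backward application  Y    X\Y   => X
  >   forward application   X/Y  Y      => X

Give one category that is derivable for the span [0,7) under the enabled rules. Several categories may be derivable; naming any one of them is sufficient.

[0,7] S   >
  [0,3] S/NP   <
    [0,2] N   >
      [0,1] "which" : N/S
      [1,2] "sent" : S
    [2,3] "built" : (S/NP)\N
  [3,7] NP   >
    [3,6] NP/(S/NP)   <
      [3,5] S   <
        [3,4] "saw" : N\PP
        [4,5] "found" : S\(N\PP)
      [5,6] "quickly" : (NP/(S/NP))\S
    [6,7] "under" : S/NP

S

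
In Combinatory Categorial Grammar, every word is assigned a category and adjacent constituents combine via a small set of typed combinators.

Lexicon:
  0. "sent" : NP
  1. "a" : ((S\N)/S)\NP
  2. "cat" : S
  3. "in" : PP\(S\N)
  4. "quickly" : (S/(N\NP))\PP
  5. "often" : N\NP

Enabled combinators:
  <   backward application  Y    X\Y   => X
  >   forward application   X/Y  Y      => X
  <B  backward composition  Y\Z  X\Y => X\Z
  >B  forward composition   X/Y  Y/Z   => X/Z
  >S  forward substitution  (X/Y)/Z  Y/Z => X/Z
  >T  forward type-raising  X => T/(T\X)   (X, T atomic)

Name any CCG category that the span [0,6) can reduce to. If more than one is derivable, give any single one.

[0,6] S   >
  [0,5] S/(N\NP)   <
    [0,4] PP   <
      [0,3] S\N   >
        [0,2] (S\N)/S   <
          [0,1] "sent" : NP
          [1,2] "a" : ((S\N)/S)\NP
        [2,3] "cat" : S
      [3,4] "in" : PP\(S\N)
    [4,5] "quickly" : (S/(N\NP))\PP
  [5,6] "often" : N\NP

S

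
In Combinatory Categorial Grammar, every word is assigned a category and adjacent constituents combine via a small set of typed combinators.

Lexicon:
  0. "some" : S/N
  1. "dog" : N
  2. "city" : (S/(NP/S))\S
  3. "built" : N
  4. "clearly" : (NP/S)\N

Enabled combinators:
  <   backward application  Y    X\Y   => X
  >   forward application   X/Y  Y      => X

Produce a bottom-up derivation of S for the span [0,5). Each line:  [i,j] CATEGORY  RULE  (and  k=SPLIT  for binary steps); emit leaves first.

[0,5] S   >
  [0,3] S/(NP/S)   <
    [0,2] S   >
      [0,1] "some" : S/N
      [1,2] "dog" : N
    [2,3] "city" : (S/(NP/S))\S
  [3,5] NP/S   <
    [3,4] "built" : N
    [4,5] "clearly" : (NP/S)\N

[0,1] S/N  lex  "some"
[1,2] N  lex  "dog"
[0,2] S  >  k=1
[2,3] (S/(NP/S))\S  lex  "city"
[0,3] S/(NP/S)  <  k=2
[3,4] N  lex  "built"
[4,5] (NP/S)\N  lex  "clearly"
[3,5] NP/S  <  k=4
[0,5] S  >  k=3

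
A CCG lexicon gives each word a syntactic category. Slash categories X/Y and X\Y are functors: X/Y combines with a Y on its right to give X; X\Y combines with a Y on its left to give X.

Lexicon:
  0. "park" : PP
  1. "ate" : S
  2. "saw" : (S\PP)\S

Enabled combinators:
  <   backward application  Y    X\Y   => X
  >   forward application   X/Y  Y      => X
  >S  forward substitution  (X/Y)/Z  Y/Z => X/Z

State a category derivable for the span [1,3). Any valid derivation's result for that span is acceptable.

[0,3] S   <
  [0,1] "park" : PP
  [1,3] S\PP   <
    [1,2] "ate" : S
    [2,3] "saw" : (S\PP)\S

S\PP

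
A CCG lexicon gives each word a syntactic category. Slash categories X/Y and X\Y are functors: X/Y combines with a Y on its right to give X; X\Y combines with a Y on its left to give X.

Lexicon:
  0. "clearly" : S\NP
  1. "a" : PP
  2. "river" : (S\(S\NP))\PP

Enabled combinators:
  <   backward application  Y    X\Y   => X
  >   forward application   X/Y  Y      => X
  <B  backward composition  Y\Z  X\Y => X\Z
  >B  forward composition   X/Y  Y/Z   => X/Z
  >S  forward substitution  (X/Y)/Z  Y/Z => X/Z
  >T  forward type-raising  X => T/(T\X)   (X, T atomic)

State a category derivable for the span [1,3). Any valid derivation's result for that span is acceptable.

S\(S\NP)

[0,3] S   <
  [0,1] "clearly" : S\NP
  [1,3] S\(S\NP)   <
    [1,2] "a" : PP
    [2,3] "river" : (S\(S\NP))\PP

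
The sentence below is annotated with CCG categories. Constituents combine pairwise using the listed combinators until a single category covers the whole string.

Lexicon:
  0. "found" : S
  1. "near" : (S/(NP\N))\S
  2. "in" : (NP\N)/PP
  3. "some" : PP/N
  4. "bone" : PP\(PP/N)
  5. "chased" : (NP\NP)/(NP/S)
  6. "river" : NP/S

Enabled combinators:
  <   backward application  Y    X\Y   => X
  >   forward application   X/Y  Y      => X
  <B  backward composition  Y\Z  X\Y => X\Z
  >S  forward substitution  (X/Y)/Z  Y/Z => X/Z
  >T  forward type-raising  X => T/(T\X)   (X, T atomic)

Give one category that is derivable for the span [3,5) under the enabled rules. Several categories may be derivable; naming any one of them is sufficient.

[0,7] S   >
  [0,2] S/(NP\N)   <
    [0,1] "found" : S
    [1,2] "near" : (S/(NP\N))\S
  [2,7] NP\N   <B
    [2,5] NP\N   >
      [2,3] "in" : (NP\N)/PP
      [3,5] PP   <
        [3,4] "some" : PP/N
        [4,5] "bone" : PP\(PP/N)
    [5,7] NP\NP   >
      [5,6] "chased" : (NP\NP)/(NP/S)
      [6,7] "river" : NP/S

PP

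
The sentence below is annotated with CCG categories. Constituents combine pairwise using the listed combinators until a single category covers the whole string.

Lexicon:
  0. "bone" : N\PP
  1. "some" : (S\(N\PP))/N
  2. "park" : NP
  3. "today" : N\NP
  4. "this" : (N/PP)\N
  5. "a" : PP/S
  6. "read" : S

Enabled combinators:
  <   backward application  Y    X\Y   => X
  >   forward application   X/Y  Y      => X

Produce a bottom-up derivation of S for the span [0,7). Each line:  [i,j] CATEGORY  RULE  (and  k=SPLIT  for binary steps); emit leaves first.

[0,1] N\PP  lex  "bone"
[1,2] (S\(N\PP))/N  lex  "some"
[2,3] NP  lex  "park"
[3,4] N\NP  lex  "today"
[2,4] N  <  k=3
[4,5] (N/PP)\N  lex  "this"
[2,5] N/PP  <  k=4
[5,6] PP/S  lex  "a"
[6,7] S  lex  "read"
[5,7] PP  >  k=6
[2,7] N  >  k=5
[1,7] S\(N\PP)  >  k=2
[0,7] S  <  k=1

[0,7] S   <
  [0,1] "bone" : N\PP
  [1,7] S\(N\PP)   >
    [1,2] "some" : (S\(N\PP))/N
    [2,7] N   >
      [2,5] N/PP   <
        [2,4] N   <
          [2,3] "park" : NP
          [3,4] "today" : N\NP
        [4,5] "this" : (N/PP)\N
      [5,7] PP   >
        [5,6] "a" : PP/S
        [6,7] "read" : S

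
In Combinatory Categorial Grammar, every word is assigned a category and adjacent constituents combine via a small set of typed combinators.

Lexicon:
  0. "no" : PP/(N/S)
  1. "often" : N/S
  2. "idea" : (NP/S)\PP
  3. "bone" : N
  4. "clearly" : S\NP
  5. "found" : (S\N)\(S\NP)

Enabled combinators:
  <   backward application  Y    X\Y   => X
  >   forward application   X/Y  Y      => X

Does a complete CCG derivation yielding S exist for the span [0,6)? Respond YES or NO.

PP/(N/S) N/S (NP/S)\PP N S\NP (S\N)\(S\NP)
CKY chart[0,6] = {NP}; S ∉ chart

NO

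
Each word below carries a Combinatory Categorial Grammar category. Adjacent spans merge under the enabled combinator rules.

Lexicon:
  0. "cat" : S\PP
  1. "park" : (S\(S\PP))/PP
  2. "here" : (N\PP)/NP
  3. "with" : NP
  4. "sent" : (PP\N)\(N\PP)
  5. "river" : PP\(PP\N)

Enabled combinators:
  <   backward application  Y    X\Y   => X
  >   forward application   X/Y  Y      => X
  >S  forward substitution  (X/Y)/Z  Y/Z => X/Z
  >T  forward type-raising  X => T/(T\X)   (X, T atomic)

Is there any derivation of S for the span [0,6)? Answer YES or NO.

YES

[0,6] S   <
  [0,1] "cat" : S\PP
  [1,6] S\(S\PP)   >
    [1,2] "park" : (S\(S\PP))/PP
    [2,6] PP   <
      [2,5] PP\N   <
        [2,4] N\PP   >
          [2,3] "here" : (N\PP)/NP
          [3,4] "with" : NP
        [4,5] "sent" : (PP\N)\(N\PP)
      [5,6] "river" : PP\(PP\N)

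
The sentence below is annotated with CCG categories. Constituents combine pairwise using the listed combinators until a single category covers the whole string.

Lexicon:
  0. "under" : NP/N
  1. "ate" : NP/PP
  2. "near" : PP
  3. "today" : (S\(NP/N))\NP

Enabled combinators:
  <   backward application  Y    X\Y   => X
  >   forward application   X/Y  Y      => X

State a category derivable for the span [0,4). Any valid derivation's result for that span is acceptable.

S

[0,4] S   <
  [0,1] "under" : NP/N
  [1,4] S\(NP/N)   <
    [1,3] NP   >
      [1,2] "ate" : NP/PP
      [2,3] "near" : PP
    [3,4] "today" : (S\(NP/N))\NP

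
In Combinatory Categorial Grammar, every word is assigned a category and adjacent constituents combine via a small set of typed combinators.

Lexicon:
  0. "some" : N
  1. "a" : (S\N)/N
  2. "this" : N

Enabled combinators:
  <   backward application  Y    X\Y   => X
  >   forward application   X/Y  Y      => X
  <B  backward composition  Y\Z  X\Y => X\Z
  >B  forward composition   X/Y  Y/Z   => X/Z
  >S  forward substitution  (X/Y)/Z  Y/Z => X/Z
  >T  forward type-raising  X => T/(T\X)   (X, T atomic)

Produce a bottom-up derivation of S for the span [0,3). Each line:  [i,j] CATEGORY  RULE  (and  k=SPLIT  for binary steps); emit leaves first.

[0,1] N  lex  "some"
[1,2] (S\N)/N  lex  "a"
[2,3] N  lex  "this"
[1,3] S\N  >  k=2
[0,3] S  <  k=1

[0,3] S   <
  [0,1] "some" : N
  [1,3] S\N   >
    [1,2] "a" : (S\N)/N
    [2,3] "this" : N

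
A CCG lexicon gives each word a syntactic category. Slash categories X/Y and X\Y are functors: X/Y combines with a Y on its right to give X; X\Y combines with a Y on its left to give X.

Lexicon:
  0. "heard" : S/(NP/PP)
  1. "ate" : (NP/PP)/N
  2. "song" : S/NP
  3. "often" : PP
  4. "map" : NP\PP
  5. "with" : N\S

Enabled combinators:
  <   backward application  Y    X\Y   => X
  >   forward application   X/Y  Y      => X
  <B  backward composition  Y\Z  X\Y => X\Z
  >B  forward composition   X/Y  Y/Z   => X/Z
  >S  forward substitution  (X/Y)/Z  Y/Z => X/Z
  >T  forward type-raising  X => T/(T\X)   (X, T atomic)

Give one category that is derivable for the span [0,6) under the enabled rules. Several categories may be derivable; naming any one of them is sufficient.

S

[0,6] S   >
  [0,2] S/N   >B
    [0,1] "heard" : S/(NP/PP)
    [1,2] "ate" : (NP/PP)/N
  [2,6] N   <
    [2,5] S   >
      [2,3] "song" : S/NP
      [3,5] NP   >
        [3,4] NP/(NP\PP)   >T
          [3,4] "often" : PP
        [4,5] "map" : NP\PP
    [5,6] "with" : N\S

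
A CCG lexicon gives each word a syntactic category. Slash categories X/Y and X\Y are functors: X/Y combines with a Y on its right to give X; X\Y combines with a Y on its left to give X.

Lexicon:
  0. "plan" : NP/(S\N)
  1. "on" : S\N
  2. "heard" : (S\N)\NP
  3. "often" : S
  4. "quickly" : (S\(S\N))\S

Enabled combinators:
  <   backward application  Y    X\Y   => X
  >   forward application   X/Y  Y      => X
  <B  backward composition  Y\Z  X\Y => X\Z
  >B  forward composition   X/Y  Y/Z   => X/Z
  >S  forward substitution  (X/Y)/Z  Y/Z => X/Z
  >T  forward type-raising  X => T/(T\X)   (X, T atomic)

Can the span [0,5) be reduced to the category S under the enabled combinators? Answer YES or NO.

[0,5] S   <
  [0,3] S\N   <
    [0,2] NP   >
      [0,1] "plan" : NP/(S\N)
      [1,2] "on" : S\N
    [2,3] "heard" : (S\N)\NP
  [3,5] S\(S\N)   <
    [3,4] "often" : S
    [4,5] "quickly" : (S\(S\N))\S

YES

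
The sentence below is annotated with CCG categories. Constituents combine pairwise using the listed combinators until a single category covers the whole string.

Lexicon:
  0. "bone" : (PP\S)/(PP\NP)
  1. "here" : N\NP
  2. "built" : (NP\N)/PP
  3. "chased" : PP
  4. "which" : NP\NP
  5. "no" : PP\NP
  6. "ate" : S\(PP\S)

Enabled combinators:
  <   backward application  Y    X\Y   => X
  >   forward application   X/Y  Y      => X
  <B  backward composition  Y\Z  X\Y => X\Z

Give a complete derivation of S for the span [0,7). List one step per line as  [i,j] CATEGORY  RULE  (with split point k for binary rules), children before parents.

[0,1] (PP\S)/(PP\NP)  lex  "bone"
[1,2] N\NP  lex  "here"
[2,3] (NP\N)/PP  lex  "built"
[3,4] PP  lex  "chased"
[2,4] NP\N  >  k=3
[4,5] NP\NP  lex  "which"
[2,5] NP\N  <B  k=4
[1,5] NP\NP  <B  k=2
[5,6] PP\NP  lex  "no"
[1,6] PP\NP  <B  k=5
[0,6] PP\S  >  k=1
[6,7] S\(PP\S)  lex  "ate"
[0,7] S  <  k=6

[0,7] S   <
  [0,6] PP\S   >
    [0,1] "bone" : (PP\S)/(PP\NP)
    [1,6] PP\NP   <B
      [1,5] NP\NP   <B
        [1,2] "here" : N\NP
        [2,5] NP\N   <B
          [2,4] NP\N   >
            [2,3] "built" : (NP\N)/PP
            [3,4] "chased" : PP
          [4,5] "which" : NP\NP
      [5,6] "no" : PP\NP
  [6,7] "ate" : S\(PP\S)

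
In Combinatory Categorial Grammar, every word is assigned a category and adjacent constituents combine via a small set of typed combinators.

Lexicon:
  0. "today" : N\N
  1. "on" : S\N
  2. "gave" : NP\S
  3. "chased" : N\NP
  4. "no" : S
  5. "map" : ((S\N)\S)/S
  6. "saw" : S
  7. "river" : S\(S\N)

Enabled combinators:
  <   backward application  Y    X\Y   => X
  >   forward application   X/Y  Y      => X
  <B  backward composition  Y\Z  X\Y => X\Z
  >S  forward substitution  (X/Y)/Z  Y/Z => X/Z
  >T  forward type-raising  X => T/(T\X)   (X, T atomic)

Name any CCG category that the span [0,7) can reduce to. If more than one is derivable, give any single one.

[0,8] S   <
  [0,7] S\N   <B
    [0,1] "today" : N\N
    [1,7] S\N   <B
      [1,4] N\N   <B
        [1,2] "on" : S\N
        [2,4] N\S   <B
          [2,3] "gave" : NP\S
          [3,4] "chased" : N\NP
      [4,7] S\N   <
        [4,5] "no" : S
        [5,7] (S\N)\S   >
          [5,6] "map" : ((S\N)\S)/S
          [6,7] "saw" : S
  [7,8] "river" : S\(S\N)

S\N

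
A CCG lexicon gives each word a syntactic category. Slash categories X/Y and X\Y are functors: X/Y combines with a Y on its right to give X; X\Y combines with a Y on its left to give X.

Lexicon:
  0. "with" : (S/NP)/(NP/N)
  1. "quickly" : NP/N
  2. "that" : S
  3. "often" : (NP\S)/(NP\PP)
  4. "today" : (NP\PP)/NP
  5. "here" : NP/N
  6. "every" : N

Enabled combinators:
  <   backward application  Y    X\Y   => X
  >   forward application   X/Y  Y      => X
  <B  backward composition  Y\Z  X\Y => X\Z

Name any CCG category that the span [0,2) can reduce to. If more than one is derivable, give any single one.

[0,7] S   >
  [0,2] S/NP   >
    [0,1] "with" : (S/NP)/(NP/N)
    [1,2] "quickly" : NP/N
  [2,7] NP   <
    [2,3] "that" : S
    [3,7] NP\S   >
      [3,4] "often" : (NP\S)/(NP\PP)
      [4,7] NP\PP   >
        [4,5] "today" : (NP\PP)/NP
        [5,7] NP   >
          [5,6] "here" : NP/N
          [6,7] "every" : N

S/NP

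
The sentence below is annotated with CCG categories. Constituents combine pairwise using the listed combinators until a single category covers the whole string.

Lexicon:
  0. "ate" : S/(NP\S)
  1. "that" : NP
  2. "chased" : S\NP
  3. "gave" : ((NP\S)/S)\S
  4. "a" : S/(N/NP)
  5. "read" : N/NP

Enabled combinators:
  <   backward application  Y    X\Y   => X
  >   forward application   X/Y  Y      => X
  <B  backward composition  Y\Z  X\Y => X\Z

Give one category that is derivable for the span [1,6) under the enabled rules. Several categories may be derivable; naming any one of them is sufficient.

NP\S

[0,6] S   >
  [0,1] "ate" : S/(NP\S)
  [1,6] NP\S   >
    [1,4] (NP\S)/S   <
      [1,3] S   <
        [1,2] "that" : NP
        [2,3] "chased" : S\NP
      [3,4] "gave" : ((NP\S)/S)\S
    [4,6] S   >
      [4,5] "a" : S/(N/NP)
      [5,6] "read" : N/NP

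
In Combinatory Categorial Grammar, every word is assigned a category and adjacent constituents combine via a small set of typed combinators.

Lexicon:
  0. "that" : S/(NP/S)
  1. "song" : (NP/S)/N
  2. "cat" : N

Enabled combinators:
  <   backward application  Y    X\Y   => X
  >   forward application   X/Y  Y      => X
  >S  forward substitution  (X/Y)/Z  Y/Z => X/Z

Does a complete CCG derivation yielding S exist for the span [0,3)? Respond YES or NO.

YES

[0,3] S   >
  [0,1] "that" : S/(NP/S)
  [1,3] NP/S   >
    [1,2] "song" : (NP/S)/N
    [2,3] "cat" : N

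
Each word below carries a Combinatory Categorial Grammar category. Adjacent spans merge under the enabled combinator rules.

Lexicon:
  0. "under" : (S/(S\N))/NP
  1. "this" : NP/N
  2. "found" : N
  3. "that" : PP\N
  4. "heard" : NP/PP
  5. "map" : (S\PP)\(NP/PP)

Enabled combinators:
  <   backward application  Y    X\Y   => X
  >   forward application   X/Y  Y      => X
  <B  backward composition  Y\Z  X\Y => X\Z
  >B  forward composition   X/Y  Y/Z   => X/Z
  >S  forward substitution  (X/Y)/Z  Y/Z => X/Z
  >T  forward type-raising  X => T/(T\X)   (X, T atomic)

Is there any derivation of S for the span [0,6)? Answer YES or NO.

YES

[0,6] S   >
  [0,3] S/(S\N)   >
    [0,1] "under" : (S/(S\N))/NP
    [1,3] NP   >
      [1,2] "this" : NP/N
      [2,3] "found" : N
  [3,6] S\N   <B
    [3,4] "that" : PP\N
    [4,6] S\PP   <
      [4,5] "heard" : NP/PP
      [5,6] "map" : (S\PP)\(NP/PP)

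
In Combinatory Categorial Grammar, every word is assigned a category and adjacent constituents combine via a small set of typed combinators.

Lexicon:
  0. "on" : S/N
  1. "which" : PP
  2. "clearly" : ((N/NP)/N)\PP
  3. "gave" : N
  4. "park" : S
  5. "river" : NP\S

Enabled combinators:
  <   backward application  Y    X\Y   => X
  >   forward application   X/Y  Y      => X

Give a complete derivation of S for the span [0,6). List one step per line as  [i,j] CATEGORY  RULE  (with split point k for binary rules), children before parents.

[0,1] S/N  lex  "on"
[1,2] PP  lex  "which"
[2,3] ((N/NP)/N)\PP  lex  "clearly"
[1,3] (N/NP)/N  <  k=2
[3,4] N  lex  "gave"
[1,4] N/NP  >  k=3
[4,5] S  lex  "park"
[5,6] NP\S  lex  "river"
[4,6] NP  <  k=5
[1,6] N  >  k=4
[0,6] S  >  k=1

[0,6] S   >
  [0,1] "on" : S/N
  [1,6] N   >
    [1,4] N/NP   >
      [1,3] (N/NP)/N   <
        [1,2] "which" : PP
        [2,3] "clearly" : ((N/NP)/N)\PP
      [3,4] "gave" : N
    [4,6] NP   <
      [4,5] "park" : S
      [5,6] "river" : NP\S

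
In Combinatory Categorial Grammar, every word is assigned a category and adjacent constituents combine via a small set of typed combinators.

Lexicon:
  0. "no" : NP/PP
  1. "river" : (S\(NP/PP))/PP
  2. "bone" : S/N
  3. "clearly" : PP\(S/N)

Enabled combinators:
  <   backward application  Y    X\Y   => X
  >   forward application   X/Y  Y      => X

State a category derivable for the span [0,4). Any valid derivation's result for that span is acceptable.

[0,4] S   <
  [0,1] "no" : NP/PP
  [1,4] S\(NP/PP)   >
    [1,2] "river" : (S\(NP/PP))/PP
    [2,4] PP   <
      [2,3] "bone" : S/N
      [3,4] "clearly" : PP\(S/N)

S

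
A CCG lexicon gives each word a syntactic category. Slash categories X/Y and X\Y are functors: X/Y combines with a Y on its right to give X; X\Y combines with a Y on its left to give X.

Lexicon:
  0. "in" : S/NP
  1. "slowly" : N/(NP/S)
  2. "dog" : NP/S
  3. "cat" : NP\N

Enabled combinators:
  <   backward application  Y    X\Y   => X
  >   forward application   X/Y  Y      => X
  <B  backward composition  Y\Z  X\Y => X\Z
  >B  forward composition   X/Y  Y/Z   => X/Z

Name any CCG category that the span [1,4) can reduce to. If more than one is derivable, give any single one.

[0,4] S   >
  [0,1] "in" : S/NP
  [1,4] NP   <
    [1,3] N   >
      [1,2] "slowly" : N/(NP/S)
      [2,3] "dog" : NP/S
    [3,4] "cat" : NP\N

NP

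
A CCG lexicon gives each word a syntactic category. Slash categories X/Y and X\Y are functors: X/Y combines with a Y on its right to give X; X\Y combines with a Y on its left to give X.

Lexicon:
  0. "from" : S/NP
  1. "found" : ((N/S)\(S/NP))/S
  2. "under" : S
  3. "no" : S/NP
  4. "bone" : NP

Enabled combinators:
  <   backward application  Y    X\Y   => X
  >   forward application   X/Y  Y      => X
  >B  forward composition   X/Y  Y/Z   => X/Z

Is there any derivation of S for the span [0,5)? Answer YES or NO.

NO

S/NP ((N/S)\(S/NP))/S S S/NP NP
CKY chart[0,5] = {N}; S ∉ chart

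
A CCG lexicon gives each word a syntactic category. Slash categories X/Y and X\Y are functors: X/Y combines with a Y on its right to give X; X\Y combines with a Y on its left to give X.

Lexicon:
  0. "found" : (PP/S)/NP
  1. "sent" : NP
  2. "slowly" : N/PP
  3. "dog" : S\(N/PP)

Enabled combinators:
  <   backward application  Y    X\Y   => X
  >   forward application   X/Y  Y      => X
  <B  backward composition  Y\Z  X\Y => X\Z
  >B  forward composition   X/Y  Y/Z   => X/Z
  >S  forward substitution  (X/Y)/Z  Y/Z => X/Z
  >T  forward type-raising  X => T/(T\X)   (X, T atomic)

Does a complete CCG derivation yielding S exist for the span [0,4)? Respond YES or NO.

(PP/S)/NP NP N/PP S\(N/PP)
CKY chart[0,4] = {N/(N\PP), NP/(NP\PP), PP, PP/(PP\PP), PP/(S\S), S/(S\PP)}; S ∉ chart

NO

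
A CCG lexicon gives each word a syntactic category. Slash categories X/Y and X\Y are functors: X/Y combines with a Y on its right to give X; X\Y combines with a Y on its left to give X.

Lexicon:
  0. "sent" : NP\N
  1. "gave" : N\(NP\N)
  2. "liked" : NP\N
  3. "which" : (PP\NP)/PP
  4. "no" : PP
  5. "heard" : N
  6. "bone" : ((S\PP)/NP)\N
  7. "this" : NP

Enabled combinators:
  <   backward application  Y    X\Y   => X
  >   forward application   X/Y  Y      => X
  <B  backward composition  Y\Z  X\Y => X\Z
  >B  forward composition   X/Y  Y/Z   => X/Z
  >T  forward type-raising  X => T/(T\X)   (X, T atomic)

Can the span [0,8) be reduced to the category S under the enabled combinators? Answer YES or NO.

[0,8] S   <
  [0,3] NP   <
    [0,2] N   <
      [0,1] "sent" : NP\N
      [1,2] "gave" : N\(NP\N)
    [2,3] "liked" : NP\N
  [3,8] S\NP   <B
    [3,5] PP\NP   >
      [3,4] "which" : (PP\NP)/PP
      [4,5] "no" : PP
    [5,8] S\PP   >
      [5,7] (S\PP)/NP   <
        [5,6] "heard" : N
        [6,7] "bone" : ((S\PP)/NP)\N
      [7,8] "this" : NP

YES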